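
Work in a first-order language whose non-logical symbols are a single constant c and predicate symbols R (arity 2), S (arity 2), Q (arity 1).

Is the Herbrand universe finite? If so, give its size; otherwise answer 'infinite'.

There are no function symbols, so the only ground term is the single constant.
The Herbrand universe is {c}, finite with 1 element.

1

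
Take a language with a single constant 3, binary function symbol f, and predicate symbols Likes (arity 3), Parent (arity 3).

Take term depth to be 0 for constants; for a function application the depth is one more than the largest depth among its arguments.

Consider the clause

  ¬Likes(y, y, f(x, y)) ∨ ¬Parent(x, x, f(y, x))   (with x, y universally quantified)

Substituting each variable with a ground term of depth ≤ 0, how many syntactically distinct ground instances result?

1

Ground terms of depth ≤ 0:
  If N_k denotes the number of depth-≤k ground terms, the 1 constant gives N_0 = 1, and each function symbol of arity r contributes N_{k-1}^r new terms at level k: N_k = 1 + N_{k-1}^2.
  N_0 = 1
  Explicitly: 3.
So there is exactly 1 ground term available for substitution.
The clause has 2 distinct variables (x, y), each appearing in the body. In the free term algebra distinct substitutions yield syntactically distinct ground instances.
Number of ground instances = 1^2 = 1.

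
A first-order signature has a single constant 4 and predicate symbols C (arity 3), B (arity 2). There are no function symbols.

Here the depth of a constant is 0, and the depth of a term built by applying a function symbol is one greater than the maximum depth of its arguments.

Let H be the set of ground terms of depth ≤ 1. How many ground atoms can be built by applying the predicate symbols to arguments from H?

2

First count ground terms of depth ≤ 1.
With no function symbols every ground term is a constant, so there is exactly 1 ground term at every depth bound.
N_0 = 1
N_1 = 1
So |H| = 1.
Ground atoms are formed by filling each argument slot of a predicate with a term from H, so an r-ary predicate gives |H|^r atoms:
  C: 1^3 = 1;  B: 1^2 = 1
Total ground atoms: 1 + 1 = 2.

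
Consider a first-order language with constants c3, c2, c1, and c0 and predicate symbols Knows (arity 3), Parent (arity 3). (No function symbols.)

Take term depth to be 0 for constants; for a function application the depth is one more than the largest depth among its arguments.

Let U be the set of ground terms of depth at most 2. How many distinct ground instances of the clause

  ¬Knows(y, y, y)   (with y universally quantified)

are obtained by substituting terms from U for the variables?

4

Ground terms of depth ≤ 2:
  With no function symbols every ground term is a constant, so there are exactly 4 ground terms at every depth bound.
  N_0 = 4
  N_1 = 4
  N_2 = 4
  Explicitly: c3, c2, c1, c0.
So there are 4 ground terms available for substitution.
The body mentions the single quantified variable y; since ground terms form a free algebra, no two substitutions collapse to the same formula.
Number of ground instances = 4.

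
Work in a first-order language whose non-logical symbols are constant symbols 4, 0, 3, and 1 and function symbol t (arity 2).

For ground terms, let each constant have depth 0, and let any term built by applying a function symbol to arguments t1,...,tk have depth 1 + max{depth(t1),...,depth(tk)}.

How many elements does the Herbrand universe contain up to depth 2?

404

Let N_k count ground terms of depth at most k. Each non-constant term of depth ≤ k is some function symbol applied to depth-≤(k−1) arguments, giving N_k = 4 + N_{k-1}^2.
N_0 = 4
N_1 = 4 + 4^2 = 20
N_2 = 4 + 20^2 = 404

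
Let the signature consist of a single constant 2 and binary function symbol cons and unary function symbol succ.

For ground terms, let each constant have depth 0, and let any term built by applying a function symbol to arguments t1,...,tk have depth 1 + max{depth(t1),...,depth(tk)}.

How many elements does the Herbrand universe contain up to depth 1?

Let N_k count ground terms of depth at most k. Each non-constant term of depth ≤ k is some function symbol applied to depth-≤(k−1) arguments, giving N_k = 1 + N_{k-1}^2 + N_{k-1}.
N_0 = 1
N_1 = 1 + 1^2 + 1 = 3
Explicitly: 2, cons(2, 2), succ(2).

3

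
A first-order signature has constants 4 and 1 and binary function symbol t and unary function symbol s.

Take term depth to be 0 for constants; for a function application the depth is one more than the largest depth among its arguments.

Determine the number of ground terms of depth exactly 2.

66

If N_k denotes the number of depth-≤k ground terms, the 2 constants give N_0 = 2, and each function symbol of arity r contributes N_{k-1}^r new terms at level k: N_k = 2 + N_{k-1}^2 + N_{k-1}.
N_0 = 2
N_1 = 2 + 2^2 + 2 = 8
N_2 = 2 + 8^2 + 8 = 74
Terms of depth exactly 2: N_2 − N_1 = 74 − 8 = 66.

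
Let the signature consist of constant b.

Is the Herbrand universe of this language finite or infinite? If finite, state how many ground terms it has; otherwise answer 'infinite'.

There are no function symbols, so the only ground term is the single constant.
The Herbrand universe is {b}, finite with 1 element.

1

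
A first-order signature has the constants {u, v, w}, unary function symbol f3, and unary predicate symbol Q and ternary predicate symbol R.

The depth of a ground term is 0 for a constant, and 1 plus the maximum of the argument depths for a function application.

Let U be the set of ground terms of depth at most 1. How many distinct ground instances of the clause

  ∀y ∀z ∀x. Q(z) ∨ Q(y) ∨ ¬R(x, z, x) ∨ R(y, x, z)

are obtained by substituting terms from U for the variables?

216

Ground terms of depth ≤ 1:
  Count level by level. With function symbols f3/1, the terms of depth ≤ k are the 3 constants together with each function applied to depth-≤(k−1) tuples, so N_k = 3 + N_{k-1}.
  N_0 = 3
  N_1 = 3 + 3 = 6
So there are 6 ground terms available for substitution.
Each of y, z, x ranges independently over the available ground terms, and distinct assignments produce distinct instances.
Number of ground instances = 6^3 = 216.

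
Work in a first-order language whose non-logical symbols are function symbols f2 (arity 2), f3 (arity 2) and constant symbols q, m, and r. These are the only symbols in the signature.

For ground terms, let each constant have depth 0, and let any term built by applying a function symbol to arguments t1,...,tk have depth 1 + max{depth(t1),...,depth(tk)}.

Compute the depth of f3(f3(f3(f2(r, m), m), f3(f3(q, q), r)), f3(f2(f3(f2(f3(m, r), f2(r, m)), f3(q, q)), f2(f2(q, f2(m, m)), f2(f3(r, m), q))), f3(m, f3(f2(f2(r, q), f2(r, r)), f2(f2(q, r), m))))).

depth(f2(r, m)) = 1 + max(0, 0) = 1
depth(f3(f2(r, m), m)) = 1 + max(1, 0) = 2
depth(f3(q, q)) = 1 + max(0, 0) = 1
depth(f3(f3(q, q), r)) = 1 + max(1, 0) = 2
depth(f3(f3(f2(r, m), m), f3(f3(q, q), r))) = 1 + max(2, 2) = 3
depth(f3(m, r)) = 1 + max(0, 0) = 1
depth(f2(f3(m, r), f2(r, m))) = 1 + max(1, 1) = 2
depth(f3(f2(f3(m, r), f2(r, m)), f3(q, q))) = 1 + max(2, 1) = 3
depth(f2(m, m)) = 1 + max(0, 0) = 1
depth(f2(q, f2(m, m))) = 1 + max(0, 1) = 2
depth(f3(r, m)) = 1 + max(0, 0) = 1
depth(f2(f3(r, m), q)) = 1 + max(1, 0) = 2
depth(f2(f2(q, f2(m, m)), f2(f3(r, m), q))) = 1 + max(2, 2) = 3
depth(f2(f3(f2(f3(m, r), f2(r, m)), f3(q, q)), f2(f2(q, f2(m, m)), f2(f3(r, m), q)))) = 1 + max(3, 3) = 4
depth(f2(r, q)) = 1 + max(0, 0) = 1
depth(f2(r, r)) = 1 + max(0, 0) = 1
depth(f2(f2(r, q), f2(r, r))) = 1 + max(1, 1) = 2
depth(f2(q, r)) = 1 + max(0, 0) = 1
depth(f2(f2(q, r), m)) = 1 + max(1, 0) = 2
depth(f3(f2(f2(r, q), f2(r, r)), f2(f2(q, r), m))) = 1 + max(2, 2) = 3
depth(f3(m, f3(f2(f2(r, q), f2(r, r)), f2(f2(q, r), m)))) = 1 + max(0, 3) = 4
depth(f3(f2(f3(f2(f3(m, r), f2(r, m)), f3(q, q)), f2(f2(q, f2(m, m)), f2(f3(r, m), q))), f3(m, f3(f2(f2(r, q), f2(r, r)), f2(f2(q, r), m))))) = 1 + max(4, 4) = 5
depth(f3(f3(f3(f2(r, m), m), f3(f3(q, q), r)), f3(f2(f3(f2(f3(m, r), f2(r, m)), f3(q, q)), f2(f2(q, f2(m, m)), f2(f3(r, m), q))), f3(m, f3(f2(f2(r, q), f2(r, r)), f2(f2(q, r), m)))))) = 1 + max(3, 5) = 6

6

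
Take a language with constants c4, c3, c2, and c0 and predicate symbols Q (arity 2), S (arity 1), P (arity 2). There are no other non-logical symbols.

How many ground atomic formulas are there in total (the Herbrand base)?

With no function symbols, the Herbrand universe is just the 4 constants.
Ground atoms per predicate: Q: 4^2 = 16, S: 4, P: 4^2 = 16.
Herbrand base size = 16 + 4 + 16 = 36.

36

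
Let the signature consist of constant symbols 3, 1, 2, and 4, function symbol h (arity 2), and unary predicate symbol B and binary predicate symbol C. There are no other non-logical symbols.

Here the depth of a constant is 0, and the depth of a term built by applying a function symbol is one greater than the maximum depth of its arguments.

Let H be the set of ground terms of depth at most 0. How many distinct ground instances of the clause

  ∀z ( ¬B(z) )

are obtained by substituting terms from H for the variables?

Ground terms of depth ≤ 0:
  Write N_k for the number of ground terms of depth ≤ k. A term of depth ≤ k is either a constant or a function symbol applied to arguments of depth ≤ k−1, so N_k = 4 + N_{k-1}^2.
  N_0 = 4
  Explicitly: 3, 1, 2, 4.
So there are 4 ground terms available for substitution.
The clause has 1 distinct variable (z), which appears in the body. In the free term algebra distinct substitutions yield syntactically distinct ground instances.
Number of ground instances = 4.

4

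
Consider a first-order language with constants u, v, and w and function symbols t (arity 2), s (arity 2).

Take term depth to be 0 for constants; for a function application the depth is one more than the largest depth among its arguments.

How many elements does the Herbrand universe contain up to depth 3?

Count level by level. With function symbols t/2, s/2, the terms of depth ≤ k are the 3 constants together with each function applied to depth-≤(k−1) tuples, so N_k = 3 + N_{k-1}^2 + N_{k-1}^2.
N_0 = 3
N_1 = 3 + 3^2 + 3^2 = 21
N_2 = 3 + 21^2 + 21^2 = 885
N_3 = 3 + 885^2 + 885^2 = 1566453

1566453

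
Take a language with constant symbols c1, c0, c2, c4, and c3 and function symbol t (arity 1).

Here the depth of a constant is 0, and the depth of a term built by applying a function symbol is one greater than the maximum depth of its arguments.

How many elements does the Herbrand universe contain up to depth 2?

Let N_k count ground terms of depth at most k. Each non-constant term of depth ≤ k is some function symbol applied to depth-≤(k−1) arguments, giving N_k = 5 + N_{k-1}.
N_0 = 5
N_1 = 5 + 5 = 10
N_2 = 5 + 10 = 15

15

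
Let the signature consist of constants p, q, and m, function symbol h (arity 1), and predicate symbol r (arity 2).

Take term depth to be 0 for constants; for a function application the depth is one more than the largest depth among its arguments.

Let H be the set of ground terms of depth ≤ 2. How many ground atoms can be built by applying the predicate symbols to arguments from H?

81

First count ground terms of depth ≤ 2.
Count level by level. With function symbols h/1, the terms of depth ≤ k are the 3 constants together with each function applied to depth-≤(k−1) tuples, so N_k = 3 + N_{k-1}.
N_0 = 3
N_1 = 3 + 3 = 6
N_2 = 3 + 6 = 9
Explicitly: p, q, m, h(p), h(q), h(m), h(h(p)), h(h(q)), h(h(m)).
So |H| = 9.
A ground atom is a predicate applied to a tuple of terms from H, so the count is the sum over predicates of |H|^arity:
  r: 9^2 = 81
Total ground atoms: 81.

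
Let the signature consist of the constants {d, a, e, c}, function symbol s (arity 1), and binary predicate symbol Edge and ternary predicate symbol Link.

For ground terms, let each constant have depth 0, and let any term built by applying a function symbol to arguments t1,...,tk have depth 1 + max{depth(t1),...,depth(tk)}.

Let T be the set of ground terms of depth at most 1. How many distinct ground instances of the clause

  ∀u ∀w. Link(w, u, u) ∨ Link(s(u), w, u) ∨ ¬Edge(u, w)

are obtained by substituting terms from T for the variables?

64

Ground terms of depth ≤ 1:
  If N_k denotes the number of depth-≤k ground terms, the 4 constants give N_0 = 4, and each function symbol of arity r contributes N_{k-1}^r new terms at level k: N_k = 4 + N_{k-1}.
  N_0 = 4
  N_1 = 4 + 4 = 8
  Explicitly: d, a, e, c, s(d), s(a), s(e), s(c).
So there are 8 ground terms available for substitution.
Each of u, w ranges independently over the available ground terms, and distinct assignments produce distinct instances.
Number of ground instances = 8^2 = 64.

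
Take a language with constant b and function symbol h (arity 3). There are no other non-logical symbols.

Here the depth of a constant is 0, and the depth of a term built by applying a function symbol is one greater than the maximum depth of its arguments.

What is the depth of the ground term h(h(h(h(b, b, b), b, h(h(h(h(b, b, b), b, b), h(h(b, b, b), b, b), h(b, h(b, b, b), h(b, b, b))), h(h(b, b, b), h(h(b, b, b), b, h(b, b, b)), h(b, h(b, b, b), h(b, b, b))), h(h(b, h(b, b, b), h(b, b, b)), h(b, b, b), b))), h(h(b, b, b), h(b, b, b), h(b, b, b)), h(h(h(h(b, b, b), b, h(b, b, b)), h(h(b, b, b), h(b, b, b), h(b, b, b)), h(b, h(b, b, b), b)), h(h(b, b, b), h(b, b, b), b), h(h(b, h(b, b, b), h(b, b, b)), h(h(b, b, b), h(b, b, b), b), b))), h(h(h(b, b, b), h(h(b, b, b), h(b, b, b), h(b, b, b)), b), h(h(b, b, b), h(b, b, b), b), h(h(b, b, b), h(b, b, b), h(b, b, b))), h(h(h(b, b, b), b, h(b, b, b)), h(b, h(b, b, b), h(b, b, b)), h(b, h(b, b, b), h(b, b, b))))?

7

depth(h(b, b, b)) = 1 + max(0, 0, 0) = 1
depth(h(h(b, b, b), b, b)) = 1 + max(1, 0, 0) = 2
depth(h(b, h(b, b, b), h(b, b, b))) = 1 + max(0, 1, 1) = 2
depth(h(h(h(b, b, b), b, b), h(h(b, b, b), b, b), h(b, h(b, b, b), h(b, b, b)))) = 1 + max(2, 2, 2) = 3
depth(h(h(b, b, b), b, h(b, b, b))) = 1 + max(1, 0, 1) = 2
depth(h(h(b, b, b), h(h(b, b, b), b, h(b, b, b)), h(b, h(b, b, b), h(b, b, b)))) = 1 + max(1, 2, 2) = 3
depth(h(h(b, h(b, b, b), h(b, b, b)), h(b, b, b), b)) = 1 + max(2, 1, 0) = 3
depth(h(h(h(h(b, b, b), b, b), h(h(b, b, b), b, b), h(b, h(b, b, b), h(b, b, b))), h(h(b, b, b), h(h(b, b, b), b, h(b, b, b)), h(b, h(b, b, b), h(b, b, b))), h(h(b, h(b, b, b), h(b, b, b)), h(b, b, b), b))) = 1 + max(3, 3, 3) = 4
depth(h(h(b, b, b), b, h(h(h(h(b, b, b), b, b), h(h(b, b, b), b, b), h(b, h(b, b, b), h(b, b, b))), h(h(b, b, b), h(h(b, b, b), b, h(b, b, b)), h(b, h(b, b, b), h(b, b, b))), h(h(b, h(b, b, b), h(b, b, b)), h(b, b, b), b)))) = 1 + max(1, 0, 4) = 5
depth(h(h(b, b, b), h(b, b, b), h(b, b, b))) = 1 + max(1, 1, 1) = 2
depth(h(b, h(b, b, b), b)) = 1 + max(0, 1, 0) = 2
depth(h(h(h(b, b, b), b, h(b, b, b)), h(h(b, b, b), h(b, b, b), h(b, b, b)), h(b, h(b, b, b), b))) = 1 + max(2, 2, 2) = 3
depth(h(h(b, b, b), h(b, b, b), b)) = 1 + max(1, 1, 0) = 2
depth(h(h(b, h(b, b, b), h(b, b, b)), h(h(b, b, b), h(b, b, b), b), b)) = 1 + max(2, 2, 0) = 3
depth(h(h(h(h(b, b, b), b, h(b, b, b)), h(h(b, b, b), h(b, b, b), h(b, b, b)), h(b, h(b, b, b), b)), h(h(b, b, b), h(b, b, b), b), h(h(b, h(b, b, b), h(b, b, b)), h(h(b, b, b), h(b, b, b), b), b))) = 1 + max(3, 2, 3) = 4
depth(h(h(h(b, b, b), b, h(h(h(h(b, b, b), b, b), h(h(b, b, b), b, b), h(b, h(b, b, b), h(b, b, b))), h(h(b, b, b), h(h(b, b, b), b, h(b, b, b)), h(b, h(b, b, b), h(b, b, b))), h(h(b, h(b, b, b), h(b, b, b)), h(b, b, b), b))), h(h(b, b, b), h(b, b, b), h(b, b, b)), h(h(h(h(b, b, b), b, h(b, b, b)), h(h(b, b, b), h(b, b, b), h(b, b, b)), h(b, h(b, b, b), b)), h(h(b, b, b), h(b, b, b), b), h(h(b, h(b, b, b), h(b, b, b)), h(h(b, b, b), h(b, b, b), b), b)))) = 1 + max(5, 2, 4) = 6
depth(h(h(b, b, b), h(h(b, b, b), h(b, b, b), h(b, b, b)), b)) = 1 + max(1, 2, 0) = 3
depth(h(h(h(b, b, b), h(h(b, b, b), h(b, b, b), h(b, b, b)), b), h(h(b, b, b), h(b, b, b), b), h(h(b, b, b), h(b, b, b), h(b, b, b)))) = 1 + max(3, 2, 2) = 4
depth(h(h(h(b, b, b), b, h(b, b, b)), h(b, h(b, b, b), h(b, b, b)), h(b, h(b, b, b), h(b, b, b)))) = 1 + max(2, 2, 2) = 3
depth(h(h(h(h(b, b, b), b, h(h(h(h(b, b, b), b, b), h(h(b, b, b), b, b), h(b, h(b, b, b), h(b, b, b))), h(h(b, b, b), h(h(b, b, b), b, h(b, b, b)), h(b, h(b, b, b), h(b, b, b))), h(h(b, h(b, b, b), h(b, b, b)), h(b, b, b), b))), h(h(b, b, b), h(b, b, b), h(b, b, b)), h(h(h(h(b, b, b), b, h(b, b, b)), h(h(b, b, b), h(b, b, b), h(b, b, b)), h(b, h(b, b, b), b)), h(h(b, b, b), h(b, b, b), b), h(h(b, h(b, b, b), h(b, b, b)), h(h(b, b, b), h(b, b, b), b), b))), h(h(h(b, b, b), h(h(b, b, b), h(b, b, b), h(b, b, b)), b), h(h(b, b, b), h(b, b, b), b), h(h(b, b, b), h(b, b, b), h(b, b, b))), h(h(h(b, b, b), b, h(b, b, b)), h(b, h(b, b, b), h(b, b, b)), h(b, h(b, b, b), h(b, b, b))))) = 1 + max(6, 4, 3) = 7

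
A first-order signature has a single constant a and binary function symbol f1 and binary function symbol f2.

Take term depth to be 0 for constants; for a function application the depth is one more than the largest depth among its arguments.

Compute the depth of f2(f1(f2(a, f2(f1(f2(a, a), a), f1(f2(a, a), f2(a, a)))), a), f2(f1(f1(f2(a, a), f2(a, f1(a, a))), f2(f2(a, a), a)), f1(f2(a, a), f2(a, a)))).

depth(f2(a, a)) = 1 + max(0, 0) = 1
depth(f1(f2(a, a), a)) = 1 + max(1, 0) = 2
depth(f1(f2(a, a), f2(a, a))) = 1 + max(1, 1) = 2
depth(f2(f1(f2(a, a), a), f1(f2(a, a), f2(a, a)))) = 1 + max(2, 2) = 3
depth(f2(a, f2(f1(f2(a, a), a), f1(f2(a, a), f2(a, a))))) = 1 + max(0, 3) = 4
depth(f1(f2(a, f2(f1(f2(a, a), a), f1(f2(a, a), f2(a, a)))), a)) = 1 + max(4, 0) = 5
depth(f1(a, a)) = 1 + max(0, 0) = 1
depth(f2(a, f1(a, a))) = 1 + max(0, 1) = 2
depth(f1(f2(a, a), f2(a, f1(a, a)))) = 1 + max(1, 2) = 3
depth(f2(f2(a, a), a)) = 1 + max(1, 0) = 2
depth(f1(f1(f2(a, a), f2(a, f1(a, a))), f2(f2(a, a), a))) = 1 + max(3, 2) = 4
depth(f2(f1(f1(f2(a, a), f2(a, f1(a, a))), f2(f2(a, a), a)), f1(f2(a, a), f2(a, a)))) = 1 + max(4, 2) = 5
depth(f2(f1(f2(a, f2(f1(f2(a, a), a), f1(f2(a, a), f2(a, a)))), a), f2(f1(f1(f2(a, a), f2(a, f1(a, a))), f2(f2(a, a), a)), f1(f2(a, a), f2(a, a))))) = 1 + max(5, 5) = 6

6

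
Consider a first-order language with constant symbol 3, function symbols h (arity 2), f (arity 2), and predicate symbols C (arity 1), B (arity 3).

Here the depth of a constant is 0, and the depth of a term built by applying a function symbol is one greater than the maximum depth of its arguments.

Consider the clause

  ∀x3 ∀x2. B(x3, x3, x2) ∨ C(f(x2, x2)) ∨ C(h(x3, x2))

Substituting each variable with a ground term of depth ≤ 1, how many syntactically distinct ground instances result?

9

Ground terms of depth ≤ 1:
  Write N_k for the number of ground terms of depth ≤ k. A term of depth ≤ k is either a constant or a function symbol applied to arguments of depth ≤ k−1, so N_k = 1 + N_{k-1}^2 + N_{k-1}^2.
  N_0 = 1
  N_1 = 1 + 1^2 + 1^2 = 3
  Explicitly: 3, h(3, 3), f(3, 3).
So there are 3 ground terms available for substitution.
Each of x3, x2 ranges independently over the available ground terms, and distinct assignments produce distinct instances.
Number of ground instances = 3^2 = 9.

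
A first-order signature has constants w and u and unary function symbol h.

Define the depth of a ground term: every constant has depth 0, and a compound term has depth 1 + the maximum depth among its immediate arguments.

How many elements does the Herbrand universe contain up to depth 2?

6

Write N_k for the number of ground terms of depth ≤ k. A term of depth ≤ k is either a constant or a function symbol applied to arguments of depth ≤ k−1, so N_k = 2 + N_{k-1}.
N_0 = 2
N_1 = 2 + 2 = 4
N_2 = 2 + 4 = 6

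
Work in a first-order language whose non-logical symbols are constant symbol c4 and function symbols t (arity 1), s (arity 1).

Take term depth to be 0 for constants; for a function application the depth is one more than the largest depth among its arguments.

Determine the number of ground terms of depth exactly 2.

4

Count level by level. With function symbols t/1, s/1, the terms of depth ≤ k are the 1 constant together with each function applied to depth-≤(k−1) tuples, so N_k = 1 + N_{k-1} + N_{k-1}.
N_0 = 1
N_1 = 1 + 1 + 1 = 3
N_2 = 1 + 3 + 3 = 7
Terms of depth exactly 2: N_2 − N_1 = 7 − 3 = 4.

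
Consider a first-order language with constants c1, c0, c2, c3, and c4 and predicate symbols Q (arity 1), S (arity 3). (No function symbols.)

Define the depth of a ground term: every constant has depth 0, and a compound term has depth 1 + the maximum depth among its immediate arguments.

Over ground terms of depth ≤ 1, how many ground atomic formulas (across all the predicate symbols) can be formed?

130

First count ground terms of depth ≤ 1.
With no function symbols every ground term is a constant, so there are exactly 5 ground terms at every depth bound.
N_0 = 5
N_1 = 5
Explicitly: c1, c0, c2, c3, c4.
So |H| = 5.
A ground atom is a predicate applied to a tuple of terms from H, so the count is the sum over predicates of |H|^arity:
  Q: 5;  S: 5^3 = 125
Total ground atoms: 5 + 125 = 130.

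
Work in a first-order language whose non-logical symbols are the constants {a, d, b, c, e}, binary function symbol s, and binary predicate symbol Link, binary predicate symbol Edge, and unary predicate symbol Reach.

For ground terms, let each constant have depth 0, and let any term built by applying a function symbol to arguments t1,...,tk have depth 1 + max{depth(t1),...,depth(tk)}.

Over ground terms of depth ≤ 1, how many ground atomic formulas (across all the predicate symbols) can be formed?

1830

First count ground terms of depth ≤ 1.
Let N_k = |{terms of depth ≤ k}|. Then N_0 = 5 and N_k = 5 + N_{k-1}^2 for k ≥ 1 (one summand per function symbol, arity giving the exponent).
N_0 = 5
N_1 = 5 + 5^2 = 30
So |H| = 30.
A ground atom is a predicate applied to a tuple of terms from H, so the count is the sum over predicates of |H|^arity:
  Link: 30^2 = 900;  Edge: 30^2 = 900;  Reach: 30
Total ground atoms: 900 + 900 + 30 = 1830.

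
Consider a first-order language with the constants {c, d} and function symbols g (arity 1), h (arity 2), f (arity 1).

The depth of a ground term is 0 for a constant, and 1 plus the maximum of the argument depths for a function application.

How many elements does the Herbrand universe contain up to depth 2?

If N_k denotes the number of depth-≤k ground terms, the 2 constants give N_0 = 2, and each function symbol of arity r contributes N_{k-1}^r new terms at level k: N_k = 2 + N_{k-1} + N_{k-1}^2 + N_{k-1}.
N_0 = 2
N_1 = 2 + 2 + 2^2 + 2 = 10
N_2 = 2 + 10 + 10^2 + 10 = 122

122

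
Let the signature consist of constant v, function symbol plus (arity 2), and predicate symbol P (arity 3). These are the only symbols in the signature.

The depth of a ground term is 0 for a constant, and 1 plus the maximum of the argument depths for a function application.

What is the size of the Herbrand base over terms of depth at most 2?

125

First count ground terms of depth ≤ 2.
Write N_k for the number of ground terms of depth ≤ k. A term of depth ≤ k is either a constant or a function symbol applied to arguments of depth ≤ k−1, so N_k = 1 + N_{k-1}^2.
N_0 = 1
N_1 = 1 + 1^2 = 2
N_2 = 1 + 2^2 = 5
So |H| = 5.
Each predicate of arity r yields |H|^r ground atoms (one per choice of an r-tuple from H):
  P: 5^3 = 125
Total ground atoms: 125.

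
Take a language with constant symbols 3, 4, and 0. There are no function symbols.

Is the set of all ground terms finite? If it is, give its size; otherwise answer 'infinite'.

There are no function symbols, so every ground term is one of the 3 constants.
The Herbrand universe is {3, 4, 0}, which is finite with 3 elements.

3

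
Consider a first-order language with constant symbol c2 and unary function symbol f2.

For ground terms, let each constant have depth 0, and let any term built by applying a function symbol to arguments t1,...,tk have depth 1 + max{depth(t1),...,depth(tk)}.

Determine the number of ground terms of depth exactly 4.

Count level by level. With function symbols f2/1, the terms of depth ≤ k are the 1 constant together with each function applied to depth-≤(k−1) tuples, so N_k = 1 + N_{k-1}.
N_0 = 1
N_1 = 1 + 1 = 2
N_2 = 1 + 2 = 3
N_3 = 1 + 3 = 4
N_4 = 1 + 4 = 5
Terms of depth exactly 4: N_4 − N_3 = 5 − 4 = 1.

1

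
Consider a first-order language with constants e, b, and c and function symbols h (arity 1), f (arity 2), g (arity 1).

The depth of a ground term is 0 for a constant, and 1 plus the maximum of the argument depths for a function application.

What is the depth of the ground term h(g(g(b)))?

3

depth(g(b)) = 1 + depth(b) = 1 + 0 = 1
depth(g(g(b))) = 1 + depth(g(b)) = 1 + 1 = 2
depth(h(g(g(b)))) = 1 + depth(g(g(b))) = 1 + 2 = 3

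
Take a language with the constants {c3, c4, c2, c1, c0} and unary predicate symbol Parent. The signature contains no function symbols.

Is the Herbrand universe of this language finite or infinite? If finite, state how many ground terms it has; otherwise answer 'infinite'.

5

There are no function symbols, so every ground term is one of the 5 constants.
The Herbrand universe is {c3, c4, c2, c1, c0}, which is finite with 5 elements.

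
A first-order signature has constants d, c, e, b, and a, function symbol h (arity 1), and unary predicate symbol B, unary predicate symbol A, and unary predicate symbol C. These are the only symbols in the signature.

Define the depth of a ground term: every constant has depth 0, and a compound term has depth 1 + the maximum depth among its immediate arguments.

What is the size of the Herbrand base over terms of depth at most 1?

30

First count ground terms of depth ≤ 1.
Let N_k count ground terms of depth at most k. Each non-constant term of depth ≤ k is some function symbol applied to depth-≤(k−1) arguments, giving N_k = 5 + N_{k-1}.
N_0 = 5
N_1 = 5 + 5 = 10
So |H| = 10.
Each predicate of arity r yields |H|^r ground atoms (one per choice of an r-tuple from H):
  B: 10;  A: 10;  C: 10
Total ground atoms: 10 + 10 + 10 = 30.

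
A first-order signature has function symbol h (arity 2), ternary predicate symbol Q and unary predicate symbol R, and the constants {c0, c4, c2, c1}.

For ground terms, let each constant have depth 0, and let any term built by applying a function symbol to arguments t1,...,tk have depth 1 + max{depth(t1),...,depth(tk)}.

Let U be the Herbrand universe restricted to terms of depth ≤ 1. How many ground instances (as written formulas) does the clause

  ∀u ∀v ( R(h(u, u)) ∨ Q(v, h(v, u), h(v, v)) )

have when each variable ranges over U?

400

Ground terms of depth ≤ 1:
  Count level by level. With function symbols h/2, the terms of depth ≤ k are the 4 constants together with each function applied to depth-≤(k−1) tuples, so N_k = 4 + N_{k-1}^2.
  N_0 = 4
  N_1 = 4 + 4^2 = 20
So there are 20 ground terms available for substitution.
The body mentions every one of the 2 quantified variables; since ground terms form a free algebra, no two substitutions collapse to the same formula.
Number of ground instances = 20^2 = 400.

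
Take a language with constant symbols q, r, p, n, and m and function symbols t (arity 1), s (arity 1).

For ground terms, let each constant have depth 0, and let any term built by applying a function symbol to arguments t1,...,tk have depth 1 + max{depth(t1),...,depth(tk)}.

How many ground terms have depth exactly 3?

Count level by level. With function symbols t/1, s/1, the terms of depth ≤ k are the 5 constants together with each function applied to depth-≤(k−1) tuples, so N_k = 5 + N_{k-1} + N_{k-1}.
N_0 = 5
N_1 = 5 + 5 + 5 = 15
N_2 = 5 + 15 + 15 = 35
N_3 = 5 + 35 + 35 = 75
Terms of depth exactly 3: N_3 − N_2 = 75 − 35 = 40.

40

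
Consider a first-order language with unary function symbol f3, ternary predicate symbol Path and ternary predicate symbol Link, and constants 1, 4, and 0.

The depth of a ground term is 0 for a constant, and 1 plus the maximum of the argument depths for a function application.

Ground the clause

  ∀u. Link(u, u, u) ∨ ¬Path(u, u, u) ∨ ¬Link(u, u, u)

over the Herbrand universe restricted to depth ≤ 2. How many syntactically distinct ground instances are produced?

Ground terms of depth ≤ 2:
  Let N_k count ground terms of depth at most k. Each non-constant term of depth ≤ k is some function symbol applied to depth-≤(k−1) arguments, giving N_k = 3 + N_{k-1}.
  N_0 = 3
  N_1 = 3 + 3 = 6
  N_2 = 3 + 6 = 9
So there are 9 ground terms available for substitution.
The variable u ranges independently over the available ground terms, and distinct assignments produce distinct instances.
Number of ground instances = 9.

9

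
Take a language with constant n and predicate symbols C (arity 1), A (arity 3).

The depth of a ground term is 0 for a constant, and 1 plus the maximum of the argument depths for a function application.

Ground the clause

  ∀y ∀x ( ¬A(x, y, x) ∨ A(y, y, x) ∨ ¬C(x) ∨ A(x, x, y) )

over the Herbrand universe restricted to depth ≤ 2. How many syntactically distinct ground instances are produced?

1

Ground terms of depth ≤ 2:
  With no function symbols every ground term is a constant, so there is exactly 1 ground term at every depth bound.
  N_0 = 1
  N_1 = 1
  N_2 = 1
So there is exactly 1 ground term available for substitution.
There are 2 variables to instantiate (y, x), each occurring in at least one literal, so different choices give different ground instances.
Number of ground instances = 1^2 = 1.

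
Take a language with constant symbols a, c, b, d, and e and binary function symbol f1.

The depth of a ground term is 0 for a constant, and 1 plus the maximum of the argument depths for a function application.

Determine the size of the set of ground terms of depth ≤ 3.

819030

Count level by level. With function symbols f1/2, the terms of depth ≤ k are the 5 constants together with each function applied to depth-≤(k−1) tuples, so N_k = 5 + N_{k-1}^2.
N_0 = 5
N_1 = 5 + 5^2 = 30
N_2 = 5 + 30^2 = 905
N_3 = 5 + 905^2 = 819030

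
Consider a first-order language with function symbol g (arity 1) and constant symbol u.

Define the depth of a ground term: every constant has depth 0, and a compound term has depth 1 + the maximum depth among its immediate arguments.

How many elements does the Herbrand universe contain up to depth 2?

Count level by level. With function symbols g/1, the terms of depth ≤ k are the 1 constant together with each function applied to depth-≤(k−1) tuples, so N_k = 1 + N_{k-1}.
N_0 = 1
N_1 = 1 + 1 = 2
N_2 = 1 + 2 = 3

3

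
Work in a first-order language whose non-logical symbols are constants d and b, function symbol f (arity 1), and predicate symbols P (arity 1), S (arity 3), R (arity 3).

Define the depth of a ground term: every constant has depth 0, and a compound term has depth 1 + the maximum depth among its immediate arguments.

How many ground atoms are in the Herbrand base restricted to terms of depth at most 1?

First count ground terms of depth ≤ 1.
Count level by level. With function symbols f/1, the terms of depth ≤ k are the 2 constants together with each function applied to depth-≤(k−1) tuples, so N_k = 2 + N_{k-1}.
N_0 = 2
N_1 = 2 + 2 = 4
Explicitly: d, b, f(d), f(b).
So |H| = 4.
Ground atoms are formed by filling each argument slot of a predicate with a term from H, so an r-ary predicate gives |H|^r atoms:
  P: 4;  S: 4^3 = 64;  R: 4^3 = 64
Total ground atoms: 4 + 64 + 64 = 132.

132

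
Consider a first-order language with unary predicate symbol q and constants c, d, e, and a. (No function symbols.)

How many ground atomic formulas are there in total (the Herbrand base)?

With no function symbols, the Herbrand universe is just the 4 constants.
Ground atoms per predicate: q: 4.
Herbrand base size = 4 = 4.

4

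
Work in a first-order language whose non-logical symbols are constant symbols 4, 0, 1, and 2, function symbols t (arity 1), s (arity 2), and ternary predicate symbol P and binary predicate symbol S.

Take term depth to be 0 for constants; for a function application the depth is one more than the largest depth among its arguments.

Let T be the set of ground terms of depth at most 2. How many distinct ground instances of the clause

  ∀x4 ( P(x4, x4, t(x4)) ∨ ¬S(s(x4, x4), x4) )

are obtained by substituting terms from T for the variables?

604

Ground terms of depth ≤ 2:
  If N_k denotes the number of depth-≤k ground terms, the 4 constants give N_0 = 4, and each function symbol of arity r contributes N_{k-1}^r new terms at level k: N_k = 4 + N_{k-1} + N_{k-1}^2.
  N_0 = 4
  N_1 = 4 + 4 + 4^2 = 24
  N_2 = 4 + 24 + 24^2 = 604
So there are 604 ground terms available for substitution.
The body mentions the single quantified variable x4; since ground terms form a free algebra, no two substitutions collapse to the same formula.
Number of ground instances = 604.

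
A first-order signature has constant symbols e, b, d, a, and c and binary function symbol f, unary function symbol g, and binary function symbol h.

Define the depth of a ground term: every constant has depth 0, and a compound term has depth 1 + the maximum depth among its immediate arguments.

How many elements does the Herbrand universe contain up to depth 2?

7265

Write N_k for the number of ground terms of depth ≤ k. A term of depth ≤ k is either a constant or a function symbol applied to arguments of depth ≤ k−1, so N_k = 5 + N_{k-1}^2 + N_{k-1} + N_{k-1}^2.
N_0 = 5
N_1 = 5 + 5^2 + 5 + 5^2 = 60
N_2 = 5 + 60^2 + 60 + 60^2 = 7265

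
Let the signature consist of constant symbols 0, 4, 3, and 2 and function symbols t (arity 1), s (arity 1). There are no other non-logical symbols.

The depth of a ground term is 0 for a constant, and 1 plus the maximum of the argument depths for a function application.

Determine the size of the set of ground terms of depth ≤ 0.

Count level by level. With function symbols t/1, s/1, the terms of depth ≤ k are the 4 constants together with each function applied to depth-≤(k−1) tuples, so N_k = 4 + N_{k-1} + N_{k-1}.
N_0 = 4

4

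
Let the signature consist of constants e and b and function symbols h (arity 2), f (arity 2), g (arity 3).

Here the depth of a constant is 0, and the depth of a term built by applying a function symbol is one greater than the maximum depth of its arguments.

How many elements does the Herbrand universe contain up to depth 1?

Let N_k count ground terms of depth at most k. Each non-constant term of depth ≤ k is some function symbol applied to depth-≤(k−1) arguments, giving N_k = 2 + N_{k-1}^2 + N_{k-1}^2 + N_{k-1}^3.
N_0 = 2
N_1 = 2 + 2^2 + 2^2 + 2^3 = 18

18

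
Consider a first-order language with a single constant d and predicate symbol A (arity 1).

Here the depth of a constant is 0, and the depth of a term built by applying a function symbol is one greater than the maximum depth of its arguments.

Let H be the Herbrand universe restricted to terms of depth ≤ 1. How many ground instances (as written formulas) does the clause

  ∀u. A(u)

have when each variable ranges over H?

Ground terms of depth ≤ 1:
  With no function symbols every ground term is a constant, so there is exactly 1 ground term at every depth bound.
  N_0 = 1
  N_1 = 1
  Explicitly: d.
So there is exactly 1 ground term available for substitution.
The clause has 1 distinct variable (u), which appears in the body. In the free term algebra distinct substitutions yield syntactically distinct ground instances.
Number of ground instances = 1.

1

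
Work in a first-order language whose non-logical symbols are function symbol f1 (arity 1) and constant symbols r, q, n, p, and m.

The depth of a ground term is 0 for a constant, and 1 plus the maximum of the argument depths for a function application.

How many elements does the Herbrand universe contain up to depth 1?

Count level by level. With function symbols f1/1, the terms of depth ≤ k are the 5 constants together with each function applied to depth-≤(k−1) tuples, so N_k = 5 + N_{k-1}.
N_0 = 5
N_1 = 5 + 5 = 10
Explicitly: r, q, n, p, m, f1(r), f1(q), f1(n), f1(p), f1(m).

10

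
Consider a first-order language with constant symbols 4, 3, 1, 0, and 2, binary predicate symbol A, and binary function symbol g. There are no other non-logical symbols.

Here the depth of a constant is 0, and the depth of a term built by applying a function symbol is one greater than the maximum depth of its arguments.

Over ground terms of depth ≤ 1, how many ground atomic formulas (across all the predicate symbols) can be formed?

900

First count ground terms of depth ≤ 1.
Let N_k = |{terms of depth ≤ k}|. Then N_0 = 5 and N_k = 5 + N_{k-1}^2 for k ≥ 1 (one summand per function symbol, arity giving the exponent).
N_0 = 5
N_1 = 5 + 5^2 = 30
So |H| = 30.
A ground atom is a predicate applied to a tuple of terms from H, so the count is the sum over predicates of |H|^arity:
  A: 30^2 = 900
Total ground atoms: 900.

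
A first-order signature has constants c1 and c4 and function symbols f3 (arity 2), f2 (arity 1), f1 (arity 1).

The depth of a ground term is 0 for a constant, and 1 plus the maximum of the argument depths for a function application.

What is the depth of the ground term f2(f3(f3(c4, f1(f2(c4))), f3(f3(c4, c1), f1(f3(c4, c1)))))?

depth(f2(c4)) = 1 + depth(c4) = 1 + 0 = 1
depth(f1(f2(c4))) = 1 + depth(f2(c4)) = 1 + 1 = 2
depth(f3(c4, f1(f2(c4)))) = 1 + max(0, 2) = 3
depth(f3(c4, c1)) = 1 + max(0, 0) = 1
depth(f1(f3(c4, c1))) = 1 + depth(f3(c4, c1)) = 1 + 1 = 2
depth(f3(f3(c4, c1), f1(f3(c4, c1)))) = 1 + max(1, 2) = 3
depth(f3(f3(c4, f1(f2(c4))), f3(f3(c4, c1), f1(f3(c4, c1))))) = 1 + max(3, 3) = 4
depth(f2(f3(f3(c4, f1(f2(c4))), f3(f3(c4, c1), f1(f3(c4, c1)))))) = 1 + depth(f3(f3(c4, f1(f2(c4))), f3(f3(c4, c1), f1(f3(c4, c1))))) = 1 + 4 = 5

5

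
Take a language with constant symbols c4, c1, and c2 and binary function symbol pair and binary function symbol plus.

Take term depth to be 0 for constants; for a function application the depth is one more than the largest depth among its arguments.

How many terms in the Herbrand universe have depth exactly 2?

If N_k denotes the number of depth-≤k ground terms, the 3 constants give N_0 = 3, and each function symbol of arity r contributes N_{k-1}^r new terms at level k: N_k = 3 + N_{k-1}^2 + N_{k-1}^2.
N_0 = 3
N_1 = 3 + 3^2 + 3^2 = 21
N_2 = 3 + 21^2 + 21^2 = 885
Terms of depth exactly 2: N_2 − N_1 = 885 − 21 = 864.

864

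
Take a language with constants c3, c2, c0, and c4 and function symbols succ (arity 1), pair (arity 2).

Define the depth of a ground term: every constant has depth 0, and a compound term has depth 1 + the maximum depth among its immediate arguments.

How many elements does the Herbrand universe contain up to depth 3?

Let N_k count ground terms of depth at most k. Each non-constant term of depth ≤ k is some function symbol applied to depth-≤(k−1) arguments, giving N_k = 4 + N_{k-1} + N_{k-1}^2.
N_0 = 4
N_1 = 4 + 4 + 4^2 = 24
N_2 = 4 + 24 + 24^2 = 604
N_3 = 4 + 604 + 604^2 = 365424

365424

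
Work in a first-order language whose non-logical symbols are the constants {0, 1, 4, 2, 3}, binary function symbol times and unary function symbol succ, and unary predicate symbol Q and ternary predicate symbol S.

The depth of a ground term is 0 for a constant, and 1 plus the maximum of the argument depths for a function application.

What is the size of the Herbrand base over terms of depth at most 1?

First count ground terms of depth ≤ 1.
Let N_k count ground terms of depth at most k. Each non-constant term of depth ≤ k is some function symbol applied to depth-≤(k−1) arguments, giving N_k = 5 + N_{k-1}^2 + N_{k-1}.
N_0 = 5
N_1 = 5 + 5^2 + 5 = 35
So |H| = 35.
Ground atoms are formed by filling each argument slot of a predicate with a term from H, so an r-ary predicate gives |H|^r atoms:
  Q: 35;  S: 35^3 = 42875
Total ground atoms: 35 + 42875 = 42910.

42910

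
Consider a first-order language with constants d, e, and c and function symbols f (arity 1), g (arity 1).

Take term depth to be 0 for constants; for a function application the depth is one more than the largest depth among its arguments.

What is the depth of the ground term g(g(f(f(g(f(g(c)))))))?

depth(g(c)) = 1 + depth(c) = 1 + 0 = 1
depth(f(g(c))) = 1 + depth(g(c)) = 1 + 1 = 2
depth(g(f(g(c)))) = 1 + depth(f(g(c))) = 1 + 2 = 3
depth(f(g(f(g(c))))) = 1 + depth(g(f(g(c)))) = 1 + 3 = 4
depth(f(f(g(f(g(c)))))) = 1 + depth(f(g(f(g(c))))) = 1 + 4 = 5
depth(g(f(f(g(f(g(c))))))) = 1 + depth(f(f(g(f(g(c)))))) = 1 + 5 = 6
depth(g(g(f(f(g(f(g(c)))))))) = 1 + depth(g(f(f(g(f(g(c))))))) = 1 + 6 = 7

7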